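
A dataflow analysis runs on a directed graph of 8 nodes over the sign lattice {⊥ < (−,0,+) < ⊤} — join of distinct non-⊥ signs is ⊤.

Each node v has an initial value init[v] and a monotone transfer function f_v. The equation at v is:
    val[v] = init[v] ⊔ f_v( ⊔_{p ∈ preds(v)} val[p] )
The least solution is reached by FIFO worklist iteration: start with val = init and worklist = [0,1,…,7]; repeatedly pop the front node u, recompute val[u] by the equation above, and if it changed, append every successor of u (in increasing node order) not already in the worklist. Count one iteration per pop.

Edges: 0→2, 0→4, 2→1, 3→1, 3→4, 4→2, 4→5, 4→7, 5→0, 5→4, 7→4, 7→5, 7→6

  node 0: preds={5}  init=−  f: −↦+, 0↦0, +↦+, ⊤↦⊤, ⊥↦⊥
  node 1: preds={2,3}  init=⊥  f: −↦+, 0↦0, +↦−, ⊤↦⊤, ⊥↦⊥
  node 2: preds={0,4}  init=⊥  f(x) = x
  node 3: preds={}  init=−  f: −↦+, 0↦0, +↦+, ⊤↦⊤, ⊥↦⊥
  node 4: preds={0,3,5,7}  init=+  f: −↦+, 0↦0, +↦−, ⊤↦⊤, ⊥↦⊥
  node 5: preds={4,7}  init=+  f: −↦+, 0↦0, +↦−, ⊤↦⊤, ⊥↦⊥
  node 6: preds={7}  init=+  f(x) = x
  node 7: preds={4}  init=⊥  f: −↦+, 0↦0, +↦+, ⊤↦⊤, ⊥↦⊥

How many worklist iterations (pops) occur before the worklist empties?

14

Iteration log — 14 steps:
  step 1. node 0  ⊔preds=+  new=⊤  old=−  +wl: 
  step 2. node 1  ⊔preds=−  new=+  old=⊥  +wl: 
  step 3. node 2  ⊔preds=⊤  new=⊤  old=⊥  +wl: 1
  step 4. node 3  ⊔preds=⊥  new=−  stable
  step 5. node 4  ⊔preds=⊤  new=⊤  old=+  +wl: 2
  step 6. node 5  ⊔preds=⊤  new=⊤  old=+  +wl: 0,4
  step 7. node 6  ⊔preds=⊥  new=+  stable
  step 8. node 7  ⊔preds=⊤  new=⊤  old=⊥  +wl: 5,6
  step 9. node 1  ⊔preds=⊤  new=⊤  old=+  +wl: 
  step 10. node 2  ⊔preds=⊤  new=⊤  stable
  step 11. node 0  ⊔preds=⊤  new=⊤  stable
  step 12. node 4  ⊔preds=⊤  new=⊤  stable
  step 13. node 5  ⊔preds=⊤  new=⊤  stable
  step 14. node 6  ⊔preds=⊤  new=⊤  old=+  +wl: 

Least fixpoint reached:
  node 0: ⊤
  node 1: ⊤
  node 2: ⊤
  node 3: −
  node 4: ⊤
  node 5: ⊤
  node 6: ⊤
  node 7: ⊤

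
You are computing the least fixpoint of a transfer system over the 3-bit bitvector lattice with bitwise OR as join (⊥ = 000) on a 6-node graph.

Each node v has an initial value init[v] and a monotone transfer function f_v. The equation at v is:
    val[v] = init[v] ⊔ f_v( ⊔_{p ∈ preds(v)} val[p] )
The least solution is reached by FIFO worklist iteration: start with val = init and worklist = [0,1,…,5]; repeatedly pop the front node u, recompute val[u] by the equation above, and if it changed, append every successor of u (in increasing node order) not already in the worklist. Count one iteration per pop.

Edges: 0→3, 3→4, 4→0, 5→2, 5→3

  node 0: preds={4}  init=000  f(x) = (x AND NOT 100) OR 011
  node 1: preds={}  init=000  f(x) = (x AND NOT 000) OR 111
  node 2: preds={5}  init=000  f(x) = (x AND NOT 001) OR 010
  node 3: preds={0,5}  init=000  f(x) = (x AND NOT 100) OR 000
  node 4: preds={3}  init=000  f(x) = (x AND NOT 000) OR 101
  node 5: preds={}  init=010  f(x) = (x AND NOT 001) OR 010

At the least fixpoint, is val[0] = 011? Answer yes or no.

Worklist (7 pops):
  #1 pop 0: in=000 → 011 (was 000); enqueue []
  #2 pop 1: in=000 → 111 (was 000); enqueue []
  #3 pop 2: in=010 → 010 (was 000); enqueue []
  #4 pop 3: in=011 → 011 (was 000); enqueue []
  #5 pop 4: in=011 → 111 (was 000); enqueue [0]
  #6 pop 5: in=000 → 010 (no change)
  #7 pop 0: in=111 → 011 (no change)

Fixpoint:
  val[0] = 011
  val[1] = 111
  val[2] = 010
  val[3] = 011
  val[4] = 111
  val[5] = 010

yes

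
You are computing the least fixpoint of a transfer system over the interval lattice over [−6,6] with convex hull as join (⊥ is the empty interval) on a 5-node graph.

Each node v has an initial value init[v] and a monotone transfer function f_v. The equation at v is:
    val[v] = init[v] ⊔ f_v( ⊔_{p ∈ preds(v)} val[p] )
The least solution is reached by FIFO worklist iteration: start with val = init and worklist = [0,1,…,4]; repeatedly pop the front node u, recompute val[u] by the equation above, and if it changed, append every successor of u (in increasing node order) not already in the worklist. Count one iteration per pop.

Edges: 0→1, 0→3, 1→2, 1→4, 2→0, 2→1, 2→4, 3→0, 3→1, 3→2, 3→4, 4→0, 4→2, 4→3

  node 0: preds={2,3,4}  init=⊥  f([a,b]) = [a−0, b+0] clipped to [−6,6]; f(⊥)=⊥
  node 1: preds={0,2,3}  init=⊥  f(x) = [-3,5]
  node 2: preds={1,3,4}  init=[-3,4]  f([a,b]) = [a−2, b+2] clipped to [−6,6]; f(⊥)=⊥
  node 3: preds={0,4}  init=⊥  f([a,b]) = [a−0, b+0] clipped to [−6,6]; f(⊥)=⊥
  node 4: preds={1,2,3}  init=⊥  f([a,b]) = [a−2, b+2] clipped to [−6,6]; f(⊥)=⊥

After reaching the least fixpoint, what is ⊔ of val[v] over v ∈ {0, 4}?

[-6,6]

Iteration log — 13 steps:
  step 1. node 0  ⊔preds=[-3,4]  new=[-3,4]  old=⊥  +wl: 
  step 2. node 1  ⊔preds=[-3,4]  new=[-3,5]  old=⊥  +wl: 
  step 3. node 2  ⊔preds=[-3,5]  new=[-5,6]  old=[-3,4]  +wl: 0,1
  step 4. node 3  ⊔preds=[-3,4]  new=[-3,4]  old=⊥  +wl: 2
  step 5. node 4  ⊔preds=[-5,6]  new=[-6,6]  old=⊥  +wl: 3
  step 6. node 0  ⊔preds=[-6,6]  new=[-6,6]  old=[-3,4]  +wl: 
  step 7. node 1  ⊔preds=[-6,6]  new=[-3,5]  stable
  step 8. node 2  ⊔preds=[-6,6]  new=[-6,6]  old=[-5,6]  +wl: 0,1,4
  step 9. node 3  ⊔preds=[-6,6]  new=[-6,6]  old=[-3,4]  +wl: 2
  step 10. node 0  ⊔preds=[-6,6]  new=[-6,6]  stable
  step 11. node 1  ⊔preds=[-6,6]  new=[-3,5]  stable
  step 12. node 4  ⊔preds=[-6,6]  new=[-6,6]  stable
  step 13. node 2  ⊔preds=[-6,6]  new=[-6,6]  stable

Least fixpoint reached:
  node 0: [-6,6]
  node 1: [-3,5]
  node 2: [-6,6]
  node 3: [-6,6]
  node 4: [-6,6]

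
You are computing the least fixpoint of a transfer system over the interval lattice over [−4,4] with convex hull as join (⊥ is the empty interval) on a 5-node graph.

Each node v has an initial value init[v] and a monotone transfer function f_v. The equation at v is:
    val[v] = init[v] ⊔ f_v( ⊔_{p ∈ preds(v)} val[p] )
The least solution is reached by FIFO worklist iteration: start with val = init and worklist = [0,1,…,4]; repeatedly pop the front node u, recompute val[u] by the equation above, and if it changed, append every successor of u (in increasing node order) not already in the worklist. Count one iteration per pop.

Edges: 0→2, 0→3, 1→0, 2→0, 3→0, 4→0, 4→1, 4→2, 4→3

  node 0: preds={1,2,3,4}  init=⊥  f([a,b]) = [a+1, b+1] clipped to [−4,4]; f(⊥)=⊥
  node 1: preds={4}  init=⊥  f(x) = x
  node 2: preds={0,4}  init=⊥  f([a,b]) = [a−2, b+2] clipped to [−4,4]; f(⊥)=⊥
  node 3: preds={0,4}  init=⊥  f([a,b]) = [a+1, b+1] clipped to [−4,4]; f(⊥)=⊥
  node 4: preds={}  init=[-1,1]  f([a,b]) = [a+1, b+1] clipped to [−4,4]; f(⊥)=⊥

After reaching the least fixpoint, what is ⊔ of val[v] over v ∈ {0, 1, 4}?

Trace (12 dequeues):
  [1] u=0 | in [-1,1] | out [0,2] | prev ⊥ | push {}
  [2] u=1 | in [-1,1] | out [-1,1] | prev ⊥ | push {0}
  [3] u=2 | in [-1,2] | out [-3,4] | prev ⊥ | push {}
  [4] u=3 | in [-1,2] | out [0,3] | prev ⊥ | push {}
  [5] u=4 | in ⊥ | out [-1,1] | ==
  [6] u=0 | in [-3,4] | out [-2,4] | prev [0,2] | push {2,3}
  [7] u=2 | in [-2,4] | out [-4,4] | prev [-3,4] | push {0}
  [8] u=3 | in [-2,4] | out [-1,4] | prev [0,3] | push {}
  [9] u=0 | in [-4,4] | out [-3,4] | prev [-2,4] | push {2,3}
  [10] u=2 | in [-3,4] | out [-4,4] | ==
  [11] u=3 | in [-3,4] | out [-2,4] | prev [-1,4] | push {0}
  [12] u=0 | in [-4,4] | out [-3,4] | ==

Converged values:
  [0] [-3,4]
  [1] [-1,1]
  [2] [-4,4]
  [3] [-2,4]
  [4] [-1,1]

[-3,4]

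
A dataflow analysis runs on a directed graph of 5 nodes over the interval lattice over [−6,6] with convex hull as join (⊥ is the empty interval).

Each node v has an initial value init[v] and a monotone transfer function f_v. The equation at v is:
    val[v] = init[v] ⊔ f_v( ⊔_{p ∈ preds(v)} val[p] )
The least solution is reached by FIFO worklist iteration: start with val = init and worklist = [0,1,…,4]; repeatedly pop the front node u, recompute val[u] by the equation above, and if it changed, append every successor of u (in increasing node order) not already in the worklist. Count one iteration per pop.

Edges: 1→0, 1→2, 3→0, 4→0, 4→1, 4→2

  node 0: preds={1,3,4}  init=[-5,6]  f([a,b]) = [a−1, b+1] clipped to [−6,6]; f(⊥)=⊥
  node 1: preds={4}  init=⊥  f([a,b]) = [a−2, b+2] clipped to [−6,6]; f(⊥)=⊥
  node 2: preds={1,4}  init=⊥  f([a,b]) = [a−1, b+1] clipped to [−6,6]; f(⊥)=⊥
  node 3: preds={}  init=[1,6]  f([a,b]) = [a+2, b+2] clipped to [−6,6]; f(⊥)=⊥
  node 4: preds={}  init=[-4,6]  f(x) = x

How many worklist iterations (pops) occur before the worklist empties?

Worklist (6 pops):
  #1 pop 0: in=[-4,6] → [-5,6] (no change)
  #2 pop 1: in=[-4,6] → [-6,6] (was ⊥); enqueue [0]
  #3 pop 2: in=[-6,6] → [-6,6] (was ⊥); enqueue []
  #4 pop 3: in=⊥ → [1,6] (no change)
  #5 pop 4: in=⊥ → [-4,6] (no change)
  #6 pop 0: in=[-6,6] → [-6,6] (was [-5,6]); enqueue []

Fixpoint:
  val[0] = [-6,6]
  val[1] = [-6,6]
  val[2] = [-6,6]
  val[3] = [1,6]
  val[4] = [-4,6]

6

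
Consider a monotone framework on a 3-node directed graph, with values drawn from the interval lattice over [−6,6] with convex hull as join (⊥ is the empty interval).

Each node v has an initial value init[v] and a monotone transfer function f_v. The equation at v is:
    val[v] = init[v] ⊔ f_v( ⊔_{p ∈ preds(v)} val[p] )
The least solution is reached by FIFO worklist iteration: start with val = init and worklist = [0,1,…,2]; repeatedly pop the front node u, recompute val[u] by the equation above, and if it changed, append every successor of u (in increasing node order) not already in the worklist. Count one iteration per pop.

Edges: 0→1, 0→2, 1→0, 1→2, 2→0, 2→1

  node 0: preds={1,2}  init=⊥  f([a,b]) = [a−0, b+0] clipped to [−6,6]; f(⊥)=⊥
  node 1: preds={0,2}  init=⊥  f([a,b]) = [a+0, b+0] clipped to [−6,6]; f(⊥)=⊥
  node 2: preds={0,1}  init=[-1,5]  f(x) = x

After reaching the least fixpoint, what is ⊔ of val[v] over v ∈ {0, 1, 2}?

Iteration log — 4 steps:
  step 1. node 0  ⊔preds=[-1,5]  new=[-1,5]  old=⊥  +wl: 
  step 2. node 1  ⊔preds=[-1,5]  new=[-1,5]  old=⊥  +wl: 0
  step 3. node 2  ⊔preds=[-1,5]  new=[-1,5]  stable
  step 4. node 0  ⊔preds=[-1,5]  new=[-1,5]  stable

Least fixpoint reached:
  node 0: [-1,5]
  node 1: [-1,5]
  node 2: [-1,5]

[-1,5]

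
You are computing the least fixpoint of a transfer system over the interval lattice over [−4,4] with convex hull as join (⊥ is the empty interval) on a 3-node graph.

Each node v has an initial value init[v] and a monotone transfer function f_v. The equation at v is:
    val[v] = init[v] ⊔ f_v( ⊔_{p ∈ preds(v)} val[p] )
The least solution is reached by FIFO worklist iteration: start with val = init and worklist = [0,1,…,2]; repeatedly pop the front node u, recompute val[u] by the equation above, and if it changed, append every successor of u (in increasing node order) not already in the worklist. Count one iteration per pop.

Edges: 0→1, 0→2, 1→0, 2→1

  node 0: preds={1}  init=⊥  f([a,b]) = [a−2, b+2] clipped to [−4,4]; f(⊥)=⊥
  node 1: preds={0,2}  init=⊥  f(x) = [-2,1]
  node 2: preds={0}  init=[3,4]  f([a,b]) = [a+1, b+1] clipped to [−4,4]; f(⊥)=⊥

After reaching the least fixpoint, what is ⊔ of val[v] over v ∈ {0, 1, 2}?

Iteration log — 7 steps:
  step 1. node 0  ⊔preds=⊥  new=⊥  stable
  step 2. node 1  ⊔preds=[3,4]  new=[-2,1]  old=⊥  +wl: 0
  step 3. node 2  ⊔preds=⊥  new=[3,4]  stable
  step 4. node 0  ⊔preds=[-2,1]  new=[-4,3]  old=⊥  +wl: 1,2
  step 5. node 1  ⊔preds=[-4,4]  new=[-2,1]  stable
  step 6. node 2  ⊔preds=[-4,3]  new=[-3,4]  old=[3,4]  +wl: 1
  step 7. node 1  ⊔preds=[-4,4]  new=[-2,1]  stable

Least fixpoint reached:
  node 0: [-4,3]
  node 1: [-2,1]
  node 2: [-3,4]

[-4,4]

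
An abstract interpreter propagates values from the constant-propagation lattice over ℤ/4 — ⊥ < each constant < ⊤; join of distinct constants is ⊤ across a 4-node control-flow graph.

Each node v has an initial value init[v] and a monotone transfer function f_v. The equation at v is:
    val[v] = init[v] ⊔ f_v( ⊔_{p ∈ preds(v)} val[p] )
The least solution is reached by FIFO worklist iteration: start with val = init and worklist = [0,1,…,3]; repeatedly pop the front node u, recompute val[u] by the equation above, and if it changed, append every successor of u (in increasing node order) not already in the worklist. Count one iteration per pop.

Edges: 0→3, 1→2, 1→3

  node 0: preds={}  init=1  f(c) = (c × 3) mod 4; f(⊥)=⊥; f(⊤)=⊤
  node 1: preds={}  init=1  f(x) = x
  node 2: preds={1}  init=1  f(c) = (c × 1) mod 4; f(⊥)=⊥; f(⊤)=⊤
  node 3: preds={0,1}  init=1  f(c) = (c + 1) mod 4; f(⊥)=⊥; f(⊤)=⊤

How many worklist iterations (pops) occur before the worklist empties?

Iteration log — 4 steps:
  step 1. node 0  ⊔preds=⊥  new=1  stable
  step 2. node 1  ⊔preds=⊥  new=1  stable
  step 3. node 2  ⊔preds=1  new=1  stable
  step 4. node 3  ⊔preds=1  new=⊤  old=1  +wl: 

Least fixpoint reached:
  node 0: 1
  node 1: 1
  node 2: 1
  node 3: ⊤

4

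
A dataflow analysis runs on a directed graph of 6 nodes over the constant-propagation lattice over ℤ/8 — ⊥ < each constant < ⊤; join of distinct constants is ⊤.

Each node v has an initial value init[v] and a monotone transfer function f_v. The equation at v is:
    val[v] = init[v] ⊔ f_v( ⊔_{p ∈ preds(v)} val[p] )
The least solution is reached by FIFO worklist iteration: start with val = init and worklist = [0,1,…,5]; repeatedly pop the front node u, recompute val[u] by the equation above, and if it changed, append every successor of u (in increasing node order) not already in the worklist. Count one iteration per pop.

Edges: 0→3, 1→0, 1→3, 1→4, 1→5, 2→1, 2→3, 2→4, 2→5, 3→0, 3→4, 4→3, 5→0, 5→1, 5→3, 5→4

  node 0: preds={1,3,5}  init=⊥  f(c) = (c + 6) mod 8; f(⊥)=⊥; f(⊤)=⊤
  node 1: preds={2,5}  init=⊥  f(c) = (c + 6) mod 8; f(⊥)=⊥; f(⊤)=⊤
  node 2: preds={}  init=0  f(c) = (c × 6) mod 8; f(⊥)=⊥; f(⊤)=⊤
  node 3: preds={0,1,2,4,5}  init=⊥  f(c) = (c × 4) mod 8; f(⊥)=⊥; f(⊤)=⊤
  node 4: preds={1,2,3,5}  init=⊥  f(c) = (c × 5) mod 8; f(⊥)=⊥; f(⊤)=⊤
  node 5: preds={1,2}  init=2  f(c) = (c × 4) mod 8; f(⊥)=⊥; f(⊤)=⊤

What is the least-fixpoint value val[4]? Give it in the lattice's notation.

Worklist (10 pops):
  #1 pop 0: in=2 → 0 (was ⊥); enqueue []
  #2 pop 1: in=⊤ → ⊤ (was ⊥); enqueue [0]
  #3 pop 2: in=⊥ → 0 (no change)
  #4 pop 3: in=⊤ → ⊤ (was ⊥); enqueue []
  #5 pop 4: in=⊤ → ⊤ (was ⊥); enqueue [3]
  #6 pop 5: in=⊤ → ⊤ (was 2); enqueue [1,4]
  #7 pop 0: in=⊤ → ⊤ (was 0); enqueue []
  #8 pop 3: in=⊤ → ⊤ (no change)
  #9 pop 1: in=⊤ → ⊤ (no change)
  #10 pop 4: in=⊤ → ⊤ (no change)

Fixpoint:
  val[0] = ⊤
  val[1] = ⊤
  val[2] = 0
  val[3] = ⊤
  val[4] = ⊤
  val[5] = ⊤

⊤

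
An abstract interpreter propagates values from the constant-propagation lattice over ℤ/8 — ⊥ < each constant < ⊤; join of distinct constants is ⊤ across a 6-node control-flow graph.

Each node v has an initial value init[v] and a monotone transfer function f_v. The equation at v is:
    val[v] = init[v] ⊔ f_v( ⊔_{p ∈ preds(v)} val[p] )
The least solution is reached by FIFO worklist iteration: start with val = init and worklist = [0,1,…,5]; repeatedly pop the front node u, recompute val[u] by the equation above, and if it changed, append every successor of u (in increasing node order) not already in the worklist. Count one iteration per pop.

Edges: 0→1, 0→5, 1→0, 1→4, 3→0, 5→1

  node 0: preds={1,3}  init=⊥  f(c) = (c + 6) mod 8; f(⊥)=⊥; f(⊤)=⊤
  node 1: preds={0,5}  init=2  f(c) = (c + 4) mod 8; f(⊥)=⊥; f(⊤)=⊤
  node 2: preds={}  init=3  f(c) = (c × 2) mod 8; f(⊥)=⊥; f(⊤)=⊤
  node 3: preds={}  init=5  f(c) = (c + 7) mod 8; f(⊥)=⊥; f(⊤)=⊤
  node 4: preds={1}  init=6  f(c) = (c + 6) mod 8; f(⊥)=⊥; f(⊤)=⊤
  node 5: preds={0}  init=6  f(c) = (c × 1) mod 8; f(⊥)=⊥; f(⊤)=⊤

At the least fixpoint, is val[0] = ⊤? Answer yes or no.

Iteration log — 8 steps:
  step 1. node 0  ⊔preds=⊤  new=⊤  old=⊥  +wl: 
  step 2. node 1  ⊔preds=⊤  new=⊤  old=2  +wl: 0
  step 3. node 2  ⊔preds=⊥  new=3  stable
  step 4. node 3  ⊔preds=⊥  new=5  stable
  step 5. node 4  ⊔preds=⊤  new=⊤  old=6  +wl: 
  step 6. node 5  ⊔preds=⊤  new=⊤  old=6  +wl: 1
  step 7. node 0  ⊔preds=⊤  new=⊤  stable
  step 8. node 1  ⊔preds=⊤  new=⊤  stable

Least fixpoint reached:
  node 0: ⊤
  node 1: ⊤
  node 2: 3
  node 3: 5
  node 4: ⊤
  node 5: ⊤

yes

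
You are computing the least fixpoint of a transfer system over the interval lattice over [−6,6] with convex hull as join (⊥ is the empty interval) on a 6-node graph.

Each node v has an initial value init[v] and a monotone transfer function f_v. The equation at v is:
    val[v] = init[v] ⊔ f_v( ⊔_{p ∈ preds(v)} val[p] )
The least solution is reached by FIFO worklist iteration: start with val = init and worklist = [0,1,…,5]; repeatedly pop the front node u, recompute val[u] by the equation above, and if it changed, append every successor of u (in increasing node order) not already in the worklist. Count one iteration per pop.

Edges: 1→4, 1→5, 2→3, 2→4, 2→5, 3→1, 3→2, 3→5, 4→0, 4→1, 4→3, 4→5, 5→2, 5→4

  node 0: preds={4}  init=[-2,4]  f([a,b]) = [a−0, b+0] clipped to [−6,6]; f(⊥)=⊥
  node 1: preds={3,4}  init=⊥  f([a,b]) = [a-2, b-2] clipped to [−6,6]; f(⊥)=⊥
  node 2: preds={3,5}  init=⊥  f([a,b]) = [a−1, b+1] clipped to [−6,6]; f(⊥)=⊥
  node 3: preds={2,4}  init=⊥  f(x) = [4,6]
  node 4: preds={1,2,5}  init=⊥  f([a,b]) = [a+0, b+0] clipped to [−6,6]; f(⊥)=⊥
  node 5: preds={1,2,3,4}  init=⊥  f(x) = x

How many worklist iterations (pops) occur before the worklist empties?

Trace (41 dequeues):
  [1] u=0 | in ⊥ | out [-2,4] | ==
  [2] u=1 | in ⊥ | out ⊥ | ==
  [3] u=2 | in ⊥ | out ⊥ | ==
  [4] u=3 | in ⊥ | out [4,6] | prev ⊥ | push {1,2}
  [5] u=4 | in ⊥ | out ⊥ | ==
  [6] u=5 | in [4,6] | out [4,6] | prev ⊥ | push {4}
  [7] u=1 | in [4,6] | out [2,4] | prev ⊥ | push {5}
  [8] u=2 | in [4,6] | out [3,6] | prev ⊥ | push {3}
  [9] u=4 | in [2,6] | out [2,6] | prev ⊥ | push {0,1}
  [10] u=5 | in [2,6] | out [2,6] | prev [4,6] | push {2,4}
  [11] u=3 | in [2,6] | out [4,6] | ==
  [12] u=0 | in [2,6] | out [-2,6] | prev [-2,4] | push {}
  [13] u=1 | in [2,6] | out [0,4] | prev [2,4] | push {5}
  [14] u=2 | in [2,6] | out [1,6] | prev [3,6] | push {3}
  [15] u=4 | in [0,6] | out [0,6] | prev [2,6] | push {0,1}
  [16] u=5 | in [0,6] | out [0,6] | prev [2,6] | push {2,4}
  [17] u=3 | in [0,6] | out [4,6] | ==
  [18] u=0 | in [0,6] | out [-2,6] | ==
  [19] u=1 | in [0,6] | out [-2,4] | prev [0,4] | push {5}
  [20] u=2 | in [0,6] | out [-1,6] | prev [1,6] | push {3}
  [21] u=4 | in [-2,6] | out [-2,6] | prev [0,6] | push {0,1}
  [22] u=5 | in [-2,6] | out [-2,6] | prev [0,6] | push {2,4}
  [23] u=3 | in [-2,6] | out [4,6] | ==
  [24] u=0 | in [-2,6] | out [-2,6] | ==
  [25] u=1 | in [-2,6] | out [-4,4] | prev [-2,4] | push {5}
  [26] u=2 | in [-2,6] | out [-3,6] | prev [-1,6] | push {3}
  [27] u=4 | in [-4,6] | out [-4,6] | prev [-2,6] | push {0,1}
  [28] u=5 | in [-4,6] | out [-4,6] | prev [-2,6] | push {2,4}
  [29] u=3 | in [-4,6] | out [4,6] | ==
  [30] u=0 | in [-4,6] | out [-4,6] | prev [-2,6] | push {}
  [31] u=1 | in [-4,6] | out [-6,4] | prev [-4,4] | push {5}
  [32] u=2 | in [-4,6] | out [-5,6] | prev [-3,6] | push {3}
  [33] u=4 | in [-6,6] | out [-6,6] | prev [-4,6] | push {0,1}
  [34] u=5 | in [-6,6] | out [-6,6] | prev [-4,6] | push {2,4}
  [35] u=3 | in [-6,6] | out [4,6] | ==
  [36] u=0 | in [-6,6] | out [-6,6] | prev [-4,6] | push {}
  [37] u=1 | in [-6,6] | out [-6,4] | ==
  [38] u=2 | in [-6,6] | out [-6,6] | prev [-5,6] | push {3,5}
  [39] u=4 | in [-6,6] | out [-6,6] | ==
  [40] u=3 | in [-6,6] | out [4,6] | ==
  [41] u=5 | in [-6,6] | out [-6,6] | ==

Converged values:
  [0] [-6,6]
  [1] [-6,4]
  [2] [-6,6]
  [3] [4,6]
  [4] [-6,6]
  [5] [-6,6]

41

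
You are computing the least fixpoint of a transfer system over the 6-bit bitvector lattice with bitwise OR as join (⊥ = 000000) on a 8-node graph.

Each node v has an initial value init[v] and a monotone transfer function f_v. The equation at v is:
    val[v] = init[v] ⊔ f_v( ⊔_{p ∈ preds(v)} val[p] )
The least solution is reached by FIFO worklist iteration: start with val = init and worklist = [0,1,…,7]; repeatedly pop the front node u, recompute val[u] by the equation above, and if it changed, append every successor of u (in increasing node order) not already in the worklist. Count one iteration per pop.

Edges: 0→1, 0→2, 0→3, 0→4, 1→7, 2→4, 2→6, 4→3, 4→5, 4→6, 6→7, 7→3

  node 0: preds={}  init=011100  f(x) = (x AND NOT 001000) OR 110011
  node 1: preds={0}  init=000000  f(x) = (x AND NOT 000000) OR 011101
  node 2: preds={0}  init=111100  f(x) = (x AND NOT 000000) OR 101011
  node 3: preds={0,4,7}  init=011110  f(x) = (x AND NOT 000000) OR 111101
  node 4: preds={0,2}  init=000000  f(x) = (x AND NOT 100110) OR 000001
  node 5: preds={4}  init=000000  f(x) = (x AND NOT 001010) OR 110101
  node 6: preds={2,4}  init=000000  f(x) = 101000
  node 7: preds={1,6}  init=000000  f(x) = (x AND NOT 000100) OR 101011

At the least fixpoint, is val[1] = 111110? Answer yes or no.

no

Worklist (9 pops):
  #1 pop 0: in=000000 → 111111 (was 011100); enqueue []
  #2 pop 1: in=111111 → 111111 (was 000000); enqueue []
  #3 pop 2: in=111111 → 111111 (was 111100); enqueue []
  #4 pop 3: in=111111 → 111111 (was 011110); enqueue []
  #5 pop 4: in=111111 → 011001 (was 000000); enqueue [3]
  #6 pop 5: in=011001 → 110101 (was 000000); enqueue []
  #7 pop 6: in=111111 → 101000 (was 000000); enqueue []
  #8 pop 7: in=111111 → 111011 (was 000000); enqueue []
  #9 pop 3: in=111111 → 111111 (no change)

Fixpoint:
  val[0] = 111111
  val[1] = 111111
  val[2] = 111111
  val[3] = 111111
  val[4] = 011001
  val[5] = 110101
  val[6] = 101000
  val[7] = 111011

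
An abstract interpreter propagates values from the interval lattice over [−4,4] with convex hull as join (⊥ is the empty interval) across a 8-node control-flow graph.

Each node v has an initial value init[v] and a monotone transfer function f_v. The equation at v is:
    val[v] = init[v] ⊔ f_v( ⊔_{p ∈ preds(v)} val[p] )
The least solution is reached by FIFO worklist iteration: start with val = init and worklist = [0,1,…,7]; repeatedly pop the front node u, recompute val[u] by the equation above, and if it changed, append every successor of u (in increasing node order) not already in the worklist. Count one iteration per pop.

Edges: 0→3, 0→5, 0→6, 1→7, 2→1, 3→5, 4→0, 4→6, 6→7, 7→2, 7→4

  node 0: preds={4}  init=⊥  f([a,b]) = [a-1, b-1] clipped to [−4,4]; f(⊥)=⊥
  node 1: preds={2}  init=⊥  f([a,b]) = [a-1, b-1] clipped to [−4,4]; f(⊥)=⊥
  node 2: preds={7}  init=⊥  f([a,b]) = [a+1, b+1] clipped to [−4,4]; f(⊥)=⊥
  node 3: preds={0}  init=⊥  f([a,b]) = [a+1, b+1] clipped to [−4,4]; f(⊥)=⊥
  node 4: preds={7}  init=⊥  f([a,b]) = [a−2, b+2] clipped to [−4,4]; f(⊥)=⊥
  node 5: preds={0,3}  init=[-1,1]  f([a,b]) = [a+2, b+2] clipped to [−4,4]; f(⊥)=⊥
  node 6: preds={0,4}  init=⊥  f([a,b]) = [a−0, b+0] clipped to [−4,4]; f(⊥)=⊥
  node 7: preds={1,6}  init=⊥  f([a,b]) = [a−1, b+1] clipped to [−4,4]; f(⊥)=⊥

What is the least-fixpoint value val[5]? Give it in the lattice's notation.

Trace (8 dequeues):
  [1] u=0 | in ⊥ | out ⊥ | ==
  [2] u=1 | in ⊥ | out ⊥ | ==
  [3] u=2 | in ⊥ | out ⊥ | ==
  [4] u=3 | in ⊥ | out ⊥ | ==
  [5] u=4 | in ⊥ | out ⊥ | ==
  [6] u=5 | in ⊥ | out [-1,1] | ==
  [7] u=6 | in ⊥ | out ⊥ | ==
  [8] u=7 | in ⊥ | out ⊥ | ==

Converged values:
  [0] ⊥
  [1] ⊥
  [2] ⊥
  [3] ⊥
  [4] ⊥
  [5] [-1,1]
  [6] ⊥
  [7] ⊥

[-1,1]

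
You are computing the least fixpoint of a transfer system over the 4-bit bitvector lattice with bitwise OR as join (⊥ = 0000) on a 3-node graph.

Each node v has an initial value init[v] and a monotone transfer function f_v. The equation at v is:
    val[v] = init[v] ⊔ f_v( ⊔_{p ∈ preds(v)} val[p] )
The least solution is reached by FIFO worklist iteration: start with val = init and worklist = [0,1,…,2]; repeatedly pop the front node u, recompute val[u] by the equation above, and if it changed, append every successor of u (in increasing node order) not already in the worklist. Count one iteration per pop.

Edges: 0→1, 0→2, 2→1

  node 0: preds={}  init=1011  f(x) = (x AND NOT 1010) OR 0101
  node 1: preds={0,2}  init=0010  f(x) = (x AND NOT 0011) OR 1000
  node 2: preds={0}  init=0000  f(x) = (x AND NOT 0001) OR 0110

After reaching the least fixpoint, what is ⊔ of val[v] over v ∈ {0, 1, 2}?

1111

Worklist (4 pops):
  #1 pop 0: in=0000 → 1111 (was 1011); enqueue []
  #2 pop 1: in=1111 → 1110 (was 0010); enqueue []
  #3 pop 2: in=1111 → 1110 (was 0000); enqueue [1]
  #4 pop 1: in=1111 → 1110 (no change)

Fixpoint:
  val[0] = 1111
  val[1] = 1110
  val[2] = 1110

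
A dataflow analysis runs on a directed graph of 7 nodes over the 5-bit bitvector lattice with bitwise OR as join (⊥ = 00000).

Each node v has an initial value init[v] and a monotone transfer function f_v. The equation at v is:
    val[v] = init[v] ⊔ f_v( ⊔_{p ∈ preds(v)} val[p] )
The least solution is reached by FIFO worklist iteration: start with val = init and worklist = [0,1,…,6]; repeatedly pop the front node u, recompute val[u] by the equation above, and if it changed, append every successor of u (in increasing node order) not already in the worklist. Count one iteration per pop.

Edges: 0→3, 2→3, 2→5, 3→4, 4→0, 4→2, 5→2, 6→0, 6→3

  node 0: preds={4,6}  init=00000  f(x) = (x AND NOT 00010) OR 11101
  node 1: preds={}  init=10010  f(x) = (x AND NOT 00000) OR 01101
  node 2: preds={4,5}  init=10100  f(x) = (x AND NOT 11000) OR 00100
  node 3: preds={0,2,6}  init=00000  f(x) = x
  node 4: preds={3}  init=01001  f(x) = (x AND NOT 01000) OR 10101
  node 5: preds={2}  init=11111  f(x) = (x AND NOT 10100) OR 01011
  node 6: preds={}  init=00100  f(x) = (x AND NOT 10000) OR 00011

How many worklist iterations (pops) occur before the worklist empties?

10

Trace (10 dequeues):
  [1] u=0 | in 01101 | out 11101 | prev 00000 | push {}
  [2] u=1 | in 00000 | out 11111 | prev 10010 | push {}
  [3] u=2 | in 11111 | out 10111 | prev 10100 | push {}
  [4] u=3 | in 11111 | out 11111 | prev 00000 | push {}
  [5] u=4 | in 11111 | out 11111 | prev 01001 | push {0,2}
  [6] u=5 | in 10111 | out 11111 | ==
  [7] u=6 | in 00000 | out 00111 | prev 00100 | push {3}
  [8] u=0 | in 11111 | out 11101 | ==
  [9] u=2 | in 11111 | out 10111 | ==
  [10] u=3 | in 11111 | out 11111 | ==

Converged values:
  [0] 11101
  [1] 11111
  [2] 10111
  [3] 11111
  [4] 11111
  [5] 11111
  [6] 00111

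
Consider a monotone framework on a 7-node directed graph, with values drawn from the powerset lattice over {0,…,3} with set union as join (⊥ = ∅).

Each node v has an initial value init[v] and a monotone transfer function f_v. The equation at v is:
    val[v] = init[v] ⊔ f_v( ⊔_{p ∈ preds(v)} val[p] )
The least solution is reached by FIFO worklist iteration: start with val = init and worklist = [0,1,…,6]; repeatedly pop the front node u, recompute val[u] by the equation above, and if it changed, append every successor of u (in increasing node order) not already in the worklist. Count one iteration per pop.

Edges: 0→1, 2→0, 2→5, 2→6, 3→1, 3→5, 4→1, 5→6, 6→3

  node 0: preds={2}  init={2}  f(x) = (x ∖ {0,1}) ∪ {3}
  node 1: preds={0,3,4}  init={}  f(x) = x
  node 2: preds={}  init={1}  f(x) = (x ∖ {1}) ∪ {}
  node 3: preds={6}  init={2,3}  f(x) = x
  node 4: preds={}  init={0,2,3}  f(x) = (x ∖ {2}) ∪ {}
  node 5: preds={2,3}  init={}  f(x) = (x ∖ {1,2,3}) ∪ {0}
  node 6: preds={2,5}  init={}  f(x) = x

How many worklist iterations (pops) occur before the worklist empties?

10

Worklist (10 pops):
  #1 pop 0: in={1} → {2,3} (was {2}); enqueue []
  #2 pop 1: in={0,2,3} → {0,2,3} (was {}); enqueue []
  #3 pop 2: in={} → {1} (no change)
  #4 pop 3: in={} → {2,3} (no change)
  #5 pop 4: in={} → {0,2,3} (no change)
  #6 pop 5: in={1,2,3} → {0} (was {}); enqueue []
  #7 pop 6: in={0,1} → {0,1} (was {}); enqueue [3]
  #8 pop 3: in={0,1} → {0,1,2,3} (was {2,3}); enqueue [1,5]
  #9 pop 1: in={0,1,2,3} → {0,1,2,3} (was {0,2,3}); enqueue []
  #10 pop 5: in={0,1,2,3} → {0} (no change)

Fixpoint:
  val[0] = {2,3}
  val[1] = {0,1,2,3}
  val[2] = {1}
  val[3] = {0,1,2,3}
  val[4] = {0,2,3}
  val[5] = {0}
  val[6] = {0,1}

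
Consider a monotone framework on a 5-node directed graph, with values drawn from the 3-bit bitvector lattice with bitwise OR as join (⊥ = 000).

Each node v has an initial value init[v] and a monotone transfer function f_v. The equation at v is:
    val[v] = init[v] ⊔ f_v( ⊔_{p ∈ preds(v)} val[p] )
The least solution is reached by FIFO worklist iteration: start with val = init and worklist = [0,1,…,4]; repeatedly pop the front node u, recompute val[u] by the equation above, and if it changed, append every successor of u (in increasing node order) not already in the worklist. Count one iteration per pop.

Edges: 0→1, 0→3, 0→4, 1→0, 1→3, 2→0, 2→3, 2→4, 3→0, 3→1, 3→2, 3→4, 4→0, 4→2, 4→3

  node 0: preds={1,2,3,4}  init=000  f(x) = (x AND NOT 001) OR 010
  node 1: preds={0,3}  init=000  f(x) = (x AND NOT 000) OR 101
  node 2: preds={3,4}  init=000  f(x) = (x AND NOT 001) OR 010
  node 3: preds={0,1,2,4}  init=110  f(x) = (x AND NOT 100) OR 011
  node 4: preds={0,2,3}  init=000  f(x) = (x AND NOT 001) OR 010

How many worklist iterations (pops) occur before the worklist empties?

9

Worklist (9 pops):
  #1 pop 0: in=110 → 110 (was 000); enqueue []
  #2 pop 1: in=110 → 111 (was 000); enqueue [0]
  #3 pop 2: in=110 → 110 (was 000); enqueue []
  #4 pop 3: in=111 → 111 (was 110); enqueue [1,2]
  #5 pop 4: in=111 → 110 (was 000); enqueue [3]
  #6 pop 0: in=111 → 110 (no change)
  #7 pop 1: in=111 → 111 (no change)
  #8 pop 2: in=111 → 110 (no change)
  #9 pop 3: in=111 → 111 (no change)

Fixpoint:
  val[0] = 110
  val[1] = 111
  val[2] = 110
  val[3] = 111
  val[4] = 110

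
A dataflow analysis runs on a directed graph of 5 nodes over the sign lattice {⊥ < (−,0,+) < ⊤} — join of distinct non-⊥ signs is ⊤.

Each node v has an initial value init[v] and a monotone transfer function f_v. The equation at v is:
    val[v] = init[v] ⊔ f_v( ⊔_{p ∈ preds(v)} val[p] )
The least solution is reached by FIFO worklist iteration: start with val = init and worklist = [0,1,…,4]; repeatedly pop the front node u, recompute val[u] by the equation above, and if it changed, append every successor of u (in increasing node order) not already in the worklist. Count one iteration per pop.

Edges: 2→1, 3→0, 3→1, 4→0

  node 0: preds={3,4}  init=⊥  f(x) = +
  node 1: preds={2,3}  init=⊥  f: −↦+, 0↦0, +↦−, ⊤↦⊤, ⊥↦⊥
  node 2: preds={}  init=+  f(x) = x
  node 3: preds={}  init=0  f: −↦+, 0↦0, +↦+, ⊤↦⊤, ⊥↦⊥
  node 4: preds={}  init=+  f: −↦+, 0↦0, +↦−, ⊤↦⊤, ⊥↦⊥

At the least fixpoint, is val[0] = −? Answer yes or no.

Worklist (5 pops):
  #1 pop 0: in=⊤ → + (was ⊥); enqueue []
  #2 pop 1: in=⊤ → ⊤ (was ⊥); enqueue []
  #3 pop 2: in=⊥ → + (no change)
  #4 pop 3: in=⊥ → 0 (no change)
  #5 pop 4: in=⊥ → + (no change)

Fixpoint:
  val[0] = +
  val[1] = ⊤
  val[2] = +
  val[3] = 0
  val[4] = +

no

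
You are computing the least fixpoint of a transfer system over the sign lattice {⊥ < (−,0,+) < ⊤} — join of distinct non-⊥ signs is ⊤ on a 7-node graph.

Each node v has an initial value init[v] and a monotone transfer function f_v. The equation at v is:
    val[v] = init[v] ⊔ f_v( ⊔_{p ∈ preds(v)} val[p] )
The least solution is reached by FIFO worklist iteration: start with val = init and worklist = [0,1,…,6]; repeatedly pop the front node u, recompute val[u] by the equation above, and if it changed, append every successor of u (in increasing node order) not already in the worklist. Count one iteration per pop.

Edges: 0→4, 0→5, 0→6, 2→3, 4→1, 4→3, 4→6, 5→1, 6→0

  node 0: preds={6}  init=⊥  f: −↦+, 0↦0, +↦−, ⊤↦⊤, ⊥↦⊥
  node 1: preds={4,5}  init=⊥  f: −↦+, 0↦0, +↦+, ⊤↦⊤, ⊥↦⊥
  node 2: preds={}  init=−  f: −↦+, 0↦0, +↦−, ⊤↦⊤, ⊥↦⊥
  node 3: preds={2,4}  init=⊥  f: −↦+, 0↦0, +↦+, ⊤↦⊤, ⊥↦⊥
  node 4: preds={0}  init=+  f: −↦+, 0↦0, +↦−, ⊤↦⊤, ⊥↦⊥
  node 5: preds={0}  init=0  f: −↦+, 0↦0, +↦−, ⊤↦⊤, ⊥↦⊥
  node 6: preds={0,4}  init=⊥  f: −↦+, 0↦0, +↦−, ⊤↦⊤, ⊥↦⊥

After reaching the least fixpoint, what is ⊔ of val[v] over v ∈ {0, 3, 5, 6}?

Trace (17 dequeues):
  [1] u=0 | in ⊥ | out ⊥ | ==
  [2] u=1 | in ⊤ | out ⊤ | prev ⊥ | push {}
  [3] u=2 | in ⊥ | out − | ==
  [4] u=3 | in ⊤ | out ⊤ | prev ⊥ | push {}
  [5] u=4 | in ⊥ | out + | ==
  [6] u=5 | in ⊥ | out 0 | ==
  [7] u=6 | in + | out − | prev ⊥ | push {0}
  [8] u=0 | in − | out + | prev ⊥ | push {4,5,6}
  [9] u=4 | in + | out ⊤ | prev + | push {1,3}
  [10] u=5 | in + | out ⊤ | prev 0 | push {}
  [11] u=6 | in ⊤ | out ⊤ | prev − | push {0}
  [12] u=1 | in ⊤ | out ⊤ | ==
  [13] u=3 | in ⊤ | out ⊤ | ==
  [14] u=0 | in ⊤ | out ⊤ | prev + | push {4,5,6}
  [15] u=4 | in ⊤ | out ⊤ | ==
  [16] u=5 | in ⊤ | out ⊤ | ==
  [17] u=6 | in ⊤ | out ⊤ | ==

Converged values:
  [0] ⊤
  [1] ⊤
  [2] −
  [3] ⊤
  [4] ⊤
  [5] ⊤
  [6] ⊤

⊤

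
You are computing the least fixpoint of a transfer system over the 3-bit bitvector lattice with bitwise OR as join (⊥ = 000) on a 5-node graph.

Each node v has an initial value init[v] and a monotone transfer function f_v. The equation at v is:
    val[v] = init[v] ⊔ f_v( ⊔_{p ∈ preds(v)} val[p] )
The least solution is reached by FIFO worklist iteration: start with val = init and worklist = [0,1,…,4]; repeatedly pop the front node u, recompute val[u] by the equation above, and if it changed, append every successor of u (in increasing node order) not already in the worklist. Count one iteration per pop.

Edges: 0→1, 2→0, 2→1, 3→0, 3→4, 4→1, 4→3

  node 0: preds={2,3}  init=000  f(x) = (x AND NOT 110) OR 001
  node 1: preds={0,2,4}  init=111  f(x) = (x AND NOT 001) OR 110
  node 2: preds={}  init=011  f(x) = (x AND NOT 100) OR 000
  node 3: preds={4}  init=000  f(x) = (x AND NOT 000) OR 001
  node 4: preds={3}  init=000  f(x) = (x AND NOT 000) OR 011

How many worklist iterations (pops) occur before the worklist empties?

Iteration log — 10 steps:
  step 1. node 0  ⊔preds=011  new=001  old=000  +wl: 
  step 2. node 1  ⊔preds=011  new=111  stable
  step 3. node 2  ⊔preds=000  new=011  stable
  step 4. node 3  ⊔preds=000  new=001  old=000  +wl: 0
  step 5. node 4  ⊔preds=001  new=011  old=000  +wl: 1,3
  step 6. node 0  ⊔preds=011  new=001  stable
  step 7. node 1  ⊔preds=011  new=111  stable
  step 8. node 3  ⊔preds=011  new=011  old=001  +wl: 0,4
  step 9. node 0  ⊔preds=011  new=001  stable
  step 10. node 4  ⊔preds=011  new=011  stable

Least fixpoint reached:
  node 0: 001
  node 1: 111
  node 2: 011
  node 3: 011
  node 4: 011

10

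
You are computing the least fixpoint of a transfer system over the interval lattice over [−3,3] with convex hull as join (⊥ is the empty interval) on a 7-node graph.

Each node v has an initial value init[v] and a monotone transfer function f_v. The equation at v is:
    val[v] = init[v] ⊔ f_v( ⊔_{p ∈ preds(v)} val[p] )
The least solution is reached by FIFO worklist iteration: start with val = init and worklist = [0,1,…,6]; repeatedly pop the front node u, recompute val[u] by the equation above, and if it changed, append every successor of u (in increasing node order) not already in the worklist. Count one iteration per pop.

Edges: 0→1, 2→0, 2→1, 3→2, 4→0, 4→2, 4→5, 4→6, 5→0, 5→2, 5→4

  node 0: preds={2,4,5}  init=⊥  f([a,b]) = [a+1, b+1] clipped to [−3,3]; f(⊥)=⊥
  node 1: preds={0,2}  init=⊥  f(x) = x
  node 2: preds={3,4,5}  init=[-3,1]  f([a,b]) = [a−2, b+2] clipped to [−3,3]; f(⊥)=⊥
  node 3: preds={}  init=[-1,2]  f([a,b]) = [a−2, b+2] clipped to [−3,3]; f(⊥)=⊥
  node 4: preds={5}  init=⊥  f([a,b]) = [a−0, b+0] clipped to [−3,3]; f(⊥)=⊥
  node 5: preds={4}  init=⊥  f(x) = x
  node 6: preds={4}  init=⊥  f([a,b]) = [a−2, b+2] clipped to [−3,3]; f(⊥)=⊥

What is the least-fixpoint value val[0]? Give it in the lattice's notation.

Worklist (9 pops):
  #1 pop 0: in=[-3,1] → [-2,2] (was ⊥); enqueue []
  #2 pop 1: in=[-3,2] → [-3,2] (was ⊥); enqueue []
  #3 pop 2: in=[-1,2] → [-3,3] (was [-3,1]); enqueue [0,1]
  #4 pop 3: in=⊥ → [-1,2] (no change)
  #5 pop 4: in=⊥ → ⊥ (no change)
  #6 pop 5: in=⊥ → ⊥ (no change)
  #7 pop 6: in=⊥ → ⊥ (no change)
  #8 pop 0: in=[-3,3] → [-2,3] (was [-2,2]); enqueue []
  #9 pop 1: in=[-3,3] → [-3,3] (was [-3,2]); enqueue []

Fixpoint:
  val[0] = [-2,3]
  val[1] = [-3,3]
  val[2] = [-3,3]
  val[3] = [-1,2]
  val[4] = ⊥
  val[5] = ⊥
  val[6] = ⊥

[-2,3]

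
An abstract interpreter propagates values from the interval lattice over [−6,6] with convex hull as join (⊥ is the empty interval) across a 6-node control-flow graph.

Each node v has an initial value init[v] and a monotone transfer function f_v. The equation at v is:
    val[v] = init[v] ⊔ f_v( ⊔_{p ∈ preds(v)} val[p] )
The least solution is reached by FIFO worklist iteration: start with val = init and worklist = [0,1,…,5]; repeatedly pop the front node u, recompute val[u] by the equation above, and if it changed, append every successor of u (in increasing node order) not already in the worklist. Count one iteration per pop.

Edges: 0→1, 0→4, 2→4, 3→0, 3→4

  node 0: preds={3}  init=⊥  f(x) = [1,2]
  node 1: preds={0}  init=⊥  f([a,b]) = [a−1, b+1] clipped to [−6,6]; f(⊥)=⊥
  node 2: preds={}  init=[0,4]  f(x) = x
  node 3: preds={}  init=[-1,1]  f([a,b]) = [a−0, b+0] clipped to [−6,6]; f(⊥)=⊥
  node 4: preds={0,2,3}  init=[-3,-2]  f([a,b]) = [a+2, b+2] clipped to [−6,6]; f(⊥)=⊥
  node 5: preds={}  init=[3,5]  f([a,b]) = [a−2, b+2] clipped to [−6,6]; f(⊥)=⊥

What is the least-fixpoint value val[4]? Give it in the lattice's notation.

[-3,6]

Worklist (6 pops):
  #1 pop 0: in=[-1,1] → [1,2] (was ⊥); enqueue []
  #2 pop 1: in=[1,2] → [0,3] (was ⊥); enqueue []
  #3 pop 2: in=⊥ → [0,4] (no change)
  #4 pop 3: in=⊥ → [-1,1] (no change)
  #5 pop 4: in=[-1,4] → [-3,6] (was [-3,-2]); enqueue []
  #6 pop 5: in=⊥ → [3,5] (no change)

Fixpoint:
  val[0] = [1,2]
  val[1] = [0,3]
  val[2] = [0,4]
  val[3] = [-1,1]
  val[4] = [-3,6]
  val[5] = [3,5]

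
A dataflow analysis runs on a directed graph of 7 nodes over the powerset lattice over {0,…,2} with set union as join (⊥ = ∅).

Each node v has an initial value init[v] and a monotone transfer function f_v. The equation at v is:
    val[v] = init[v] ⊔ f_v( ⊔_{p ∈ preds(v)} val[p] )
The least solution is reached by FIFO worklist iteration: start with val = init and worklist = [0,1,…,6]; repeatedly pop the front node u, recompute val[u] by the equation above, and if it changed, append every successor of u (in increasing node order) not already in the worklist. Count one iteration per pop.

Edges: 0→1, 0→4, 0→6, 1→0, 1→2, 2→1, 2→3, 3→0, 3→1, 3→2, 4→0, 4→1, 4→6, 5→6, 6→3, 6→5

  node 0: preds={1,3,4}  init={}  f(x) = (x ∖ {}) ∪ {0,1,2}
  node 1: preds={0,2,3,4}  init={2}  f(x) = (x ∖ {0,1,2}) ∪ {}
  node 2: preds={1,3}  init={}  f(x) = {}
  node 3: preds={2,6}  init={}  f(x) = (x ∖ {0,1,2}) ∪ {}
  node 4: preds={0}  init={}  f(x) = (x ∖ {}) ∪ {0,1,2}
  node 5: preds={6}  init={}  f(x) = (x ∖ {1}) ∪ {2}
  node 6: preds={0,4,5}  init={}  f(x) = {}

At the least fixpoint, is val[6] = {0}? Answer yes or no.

no

Iteration log — 9 steps:
  step 1. node 0  ⊔preds={2}  new={0,1,2}  old={}  +wl: 
  step 2. node 1  ⊔preds={0,1,2}  new={2}  stable
  step 3. node 2  ⊔preds={2}  new={}  stable
  step 4. node 3  ⊔preds={}  new={}  stable
  step 5. node 4  ⊔preds={0,1,2}  new={0,1,2}  old={}  +wl: 0,1
  step 6. node 5  ⊔preds={}  new={2}  old={}  +wl: 
  step 7. node 6  ⊔preds={0,1,2}  new={}  stable
  step 8. node 0  ⊔preds={0,1,2}  new={0,1,2}  stable
  step 9. node 1  ⊔preds={0,1,2}  new={2}  stable

Least fixpoint reached:
  node 0: {0,1,2}
  node 1: {2}
  node 2: {}
  node 3: {}
  node 4: {0,1,2}
  node 5: {2}
  node 6: {}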